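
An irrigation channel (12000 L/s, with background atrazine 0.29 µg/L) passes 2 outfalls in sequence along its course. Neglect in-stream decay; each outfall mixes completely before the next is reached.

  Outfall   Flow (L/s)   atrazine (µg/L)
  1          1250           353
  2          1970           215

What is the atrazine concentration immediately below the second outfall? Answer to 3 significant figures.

After outfall 1: Q = 12000 + 1250 = 13250 L/s; C = (12000·0.2900 + 1250·353.0)/13250 = 33.56 µg/L.
After outfall 2: Q = 13250 + 1970 = 15220 L/s; C = (13250·33.56 + 1970·215.0)/15220 = 57.05 µg/L.

57.0 µg/L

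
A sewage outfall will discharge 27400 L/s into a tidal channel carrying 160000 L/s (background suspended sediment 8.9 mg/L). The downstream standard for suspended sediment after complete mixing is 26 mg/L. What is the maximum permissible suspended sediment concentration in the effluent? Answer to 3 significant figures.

126 mg/L

At the limit, (Qr·Cr + Qe·Cₑ)/(Qr + Qe) = 26:
Cₑ = (187400·26 − 160000·8.900) / 27400 = 125.9 mg/L.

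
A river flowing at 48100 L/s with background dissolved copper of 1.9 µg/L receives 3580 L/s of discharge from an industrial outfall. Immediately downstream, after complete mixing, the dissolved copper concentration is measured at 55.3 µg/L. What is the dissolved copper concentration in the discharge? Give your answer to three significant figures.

773 µg/L

Mass balance: 48100·1.900 + 3580·Cₑ = 51680·55.30
→ Cₑ = (51680·55.30 − 48100·1.900) / 3580 = 772.8 µg/L.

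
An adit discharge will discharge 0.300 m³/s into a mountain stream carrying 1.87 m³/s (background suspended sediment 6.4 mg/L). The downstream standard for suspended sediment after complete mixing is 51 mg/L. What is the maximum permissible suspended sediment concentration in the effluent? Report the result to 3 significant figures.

329 mg/L

At the limit, (Qr·Cr + Qe·Cₑ)/(Qr + Qe) = 51:
Cₑ = (2.170·51 − 1.870·6.400) / 0.3000 = 329.0 mg/L.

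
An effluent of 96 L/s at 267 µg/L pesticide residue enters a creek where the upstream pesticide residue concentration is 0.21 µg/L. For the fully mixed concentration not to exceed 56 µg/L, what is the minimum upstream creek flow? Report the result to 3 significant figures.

363 L/s

Set C_mix = 56: (Q·0.2100 + 96.00·267.0) / (Q + 96.00) = 56
→ Q = 96.00·(267.0 − 56)/(56 − 0.2100) = 363.1 L/s.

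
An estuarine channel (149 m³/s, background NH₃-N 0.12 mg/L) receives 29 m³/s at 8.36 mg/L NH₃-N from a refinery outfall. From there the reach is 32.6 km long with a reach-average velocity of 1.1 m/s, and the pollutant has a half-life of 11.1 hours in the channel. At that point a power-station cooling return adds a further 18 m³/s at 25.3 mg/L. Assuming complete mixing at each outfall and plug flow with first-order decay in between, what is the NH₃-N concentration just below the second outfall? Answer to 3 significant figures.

Flow-weighted average: C = (149.0·0.1200 + 29.00·8.360) / 178.0 = 260.3/178.0 = 1.462 mg/L; combined flow 178.0 m³/s.
Travel time t = 32.6·1000 / 1.1 = 29640 s = 8.232 h.
Half-life 11.1 h → k = ln 2 / 11.1 = 0.06245 h⁻¹ = 1.499 d⁻¹.
First-order decay: C = 1.462·exp(−k·t) = 1.462·0.5981 = 0.8746 mg/L.
Second outfall: C = (178.0·0.8746 + 18.00·25.30)/196.0 = 3.118 mg/L.

3.12 mg/L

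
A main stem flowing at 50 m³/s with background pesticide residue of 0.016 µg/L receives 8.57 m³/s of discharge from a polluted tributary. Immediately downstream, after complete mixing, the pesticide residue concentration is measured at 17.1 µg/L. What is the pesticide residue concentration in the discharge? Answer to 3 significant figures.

Mass balance: 50.00·0.01600 + 8.570·Cₑ = 58.57·17.10
→ Cₑ = (58.57·17.10 − 50.00·0.01600) / 8.570 = 116.8 µg/L.

117 µg/L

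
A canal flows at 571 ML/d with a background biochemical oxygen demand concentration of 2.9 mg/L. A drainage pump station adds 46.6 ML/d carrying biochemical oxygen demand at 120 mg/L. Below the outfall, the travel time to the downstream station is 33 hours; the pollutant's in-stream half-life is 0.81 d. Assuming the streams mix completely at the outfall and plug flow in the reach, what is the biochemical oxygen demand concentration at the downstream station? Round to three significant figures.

3.62 mg/L

Conservation of mass: C = (571.0·2.900 + 46.60·120.0) / 617.6 = 7248/617.6 = 11.74 mg/L.
Half-life 0.81 d → k = ln 2 / 0.81 = 0.8557 d⁻¹.
Decay over the reach: 11.74·exp(−kt) = 11.74·0.3083 = 3.618 mg/L.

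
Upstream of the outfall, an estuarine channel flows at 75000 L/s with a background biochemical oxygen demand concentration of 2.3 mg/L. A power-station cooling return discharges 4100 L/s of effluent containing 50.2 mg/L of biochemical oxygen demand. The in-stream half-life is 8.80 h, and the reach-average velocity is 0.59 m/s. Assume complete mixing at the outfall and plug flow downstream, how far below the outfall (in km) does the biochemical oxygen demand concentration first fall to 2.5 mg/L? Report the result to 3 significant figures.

Mass balance: C = (75000·2.300 + 4100·50.20) / 79100 = 378300/79100 = 4.783 mg/L.
Half-life 8.80 h → k = ln 2 / 8.80 = 0.07877 h⁻¹ = 1.890 d⁻¹.
Set 4.783·exp(−k·t) = 2.5 → t = ln(4.783/2.5)/k = 29650 s = 8.236 h.
Distance = v·t = 0.59·29650 = 17490 m = 17.49 km.

17.5 km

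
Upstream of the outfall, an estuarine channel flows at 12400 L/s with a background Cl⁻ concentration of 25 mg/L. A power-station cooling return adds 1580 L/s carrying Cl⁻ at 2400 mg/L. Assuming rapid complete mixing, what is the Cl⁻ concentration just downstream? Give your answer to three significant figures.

Mass balance: C = (12400·25.00 + 1580·2400) / 13980 = 4102000/13980 = 293.4 mg/L.

293 mg/L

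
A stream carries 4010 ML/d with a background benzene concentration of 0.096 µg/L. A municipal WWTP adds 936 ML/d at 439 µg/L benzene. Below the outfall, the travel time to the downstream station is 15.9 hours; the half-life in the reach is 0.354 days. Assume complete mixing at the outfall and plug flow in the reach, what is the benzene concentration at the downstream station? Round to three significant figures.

22.7 µg/L

After mixing, C = (4010·0.09600 + 936.0·439.0) / 4946 = 411300/4946 = 83.16 µg/L.
Half-life 0.354 d → k = ln 2 / 0.354 = 1.958 d⁻¹.
Decay over the reach: 83.16·exp(−kt) = 83.16·0.2733 = 22.73 µg/L.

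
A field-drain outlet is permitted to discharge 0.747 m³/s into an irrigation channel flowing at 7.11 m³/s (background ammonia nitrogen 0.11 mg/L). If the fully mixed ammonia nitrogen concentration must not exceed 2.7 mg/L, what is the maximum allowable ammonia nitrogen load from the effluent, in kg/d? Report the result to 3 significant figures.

1770 kg/d

Mass balance at the limit: 7.110·0.1100 + 0.7470·Cₑ = 7.857·2.7 → Cₑ = 27.35 mg/L.
Load = 0.7470 m³/s × 27.35 g/m³ × 86 400 s/d = 1765 kg/d.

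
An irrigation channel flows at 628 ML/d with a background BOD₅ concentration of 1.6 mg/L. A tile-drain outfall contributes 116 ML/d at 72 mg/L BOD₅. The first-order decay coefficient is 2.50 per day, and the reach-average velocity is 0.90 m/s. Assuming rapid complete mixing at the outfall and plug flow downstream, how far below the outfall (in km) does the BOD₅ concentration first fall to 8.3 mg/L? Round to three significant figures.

12.9 km

Flow-weighted average: C = (628.0·1.600 + 116.0·72.00) / 744.0 = 9357/744.0 = 12.58 mg/L.
Set 12.58·exp(−k·t) = 8.3 → t = ln(12.58/8.3)/k = 14360 s = 3.989 h.
Distance = v·t = 0.90·14360 = 12930 m = 12.93 km.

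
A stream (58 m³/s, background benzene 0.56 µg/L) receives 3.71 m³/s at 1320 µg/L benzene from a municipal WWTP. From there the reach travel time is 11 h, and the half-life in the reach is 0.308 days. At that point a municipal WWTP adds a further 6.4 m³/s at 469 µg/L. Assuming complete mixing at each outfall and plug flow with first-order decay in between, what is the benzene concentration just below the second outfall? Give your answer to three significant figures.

Mass balance: C = (58.00·0.5600 + 3.710·1320) / 61.71 = 4930/61.71 = 79.88 µg/L; combined flow 61.71 m³/s.
Half-life 0.308 d → k = ln 2 / 0.308 = 2.250 d⁻¹.
Applying C = C₀e^(−kt): 79.88 × 0.3565 = 28.48 µg/L.
Second outfall: C = (61.71·28.48 + 6.400·469.0)/68.11 = 69.87 µg/L.

69.9 µg/L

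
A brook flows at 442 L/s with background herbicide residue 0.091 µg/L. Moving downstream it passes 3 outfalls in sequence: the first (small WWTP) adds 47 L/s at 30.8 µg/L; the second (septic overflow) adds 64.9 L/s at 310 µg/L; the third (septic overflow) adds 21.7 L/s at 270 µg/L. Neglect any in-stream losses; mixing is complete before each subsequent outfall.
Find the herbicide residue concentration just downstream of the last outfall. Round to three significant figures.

After outfall 1: Q = 442.0 + 47.00 = 489.0 L/s; C = (442.0·0.09100 + 47.00·30.80)/489.0 = 3.043 µg/L.
After outfall 2: Q = 489.0 + 64.90 = 553.9 L/s; C = (489.0·3.043 + 64.90·310.0)/553.9 = 39.01 µg/L.
After outfall 3: Q = 553.9 + 21.70 = 575.6 L/s; C = (553.9·39.01 + 21.70·270.0)/575.6 = 47.72 µg/L.

47.7 µg/L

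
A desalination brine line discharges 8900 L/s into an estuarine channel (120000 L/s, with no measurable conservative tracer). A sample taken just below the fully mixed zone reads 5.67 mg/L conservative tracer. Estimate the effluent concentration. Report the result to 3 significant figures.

Mass balance: 120000·0 + 8900·Cₑ = 128900·5.670
→ Cₑ = (128900·5.670 − 120000·0) / 8900 = 82.12 mg/L.

82.1 mg/L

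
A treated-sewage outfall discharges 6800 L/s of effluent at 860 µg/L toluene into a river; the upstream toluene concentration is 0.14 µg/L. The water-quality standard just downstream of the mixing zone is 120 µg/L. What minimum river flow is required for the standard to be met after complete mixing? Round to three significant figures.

42000 L/s

Set C_mix = 120: (Q·0.1400 + 6800·860.0) / (Q + 6800) = 120
→ Q = 6800·(860.0 − 120)/(120 − 0.1400) = 41980 L/s.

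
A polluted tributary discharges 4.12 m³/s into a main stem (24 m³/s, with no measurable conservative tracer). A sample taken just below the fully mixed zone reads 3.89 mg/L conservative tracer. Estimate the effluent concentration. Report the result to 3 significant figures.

26.6 mg/L

Mass balance: 24.00·0 + 4.120·Cₑ = 28.12·3.890
→ Cₑ = (28.12·3.890 − 24.00·0) / 4.120 = 26.55 mg/L.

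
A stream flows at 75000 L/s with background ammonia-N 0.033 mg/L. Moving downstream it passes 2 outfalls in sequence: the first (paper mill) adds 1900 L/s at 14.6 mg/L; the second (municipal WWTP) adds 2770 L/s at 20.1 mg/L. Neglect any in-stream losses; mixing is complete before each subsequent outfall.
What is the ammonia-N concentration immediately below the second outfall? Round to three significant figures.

Below outfall 1: Q → 76900 L/s, C = (75000·0.03300 + 1900·14.60)/76900 = 0.3929 mg/L.
Below outfall 2: Q → 79670 L/s, C = (76900·0.3929 + 2770·20.10)/79670 = 1.078 mg/L.

1.08 mg/L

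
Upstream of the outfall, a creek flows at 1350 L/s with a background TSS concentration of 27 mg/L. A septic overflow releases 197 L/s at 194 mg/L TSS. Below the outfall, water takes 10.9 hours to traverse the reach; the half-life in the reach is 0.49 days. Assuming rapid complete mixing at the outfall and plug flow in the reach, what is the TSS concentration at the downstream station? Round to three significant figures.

After mixing, C = (1350·27.00 + 197.0·194.0) / 1547 = 74670/1547 = 48.27 mg/L.
Half-life 0.49 d → k = ln 2 / 0.49 = 1.415 d⁻¹.
Applying C = C₀e^(−kt): 48.27 × 0.5260 = 25.39 mg/L.

25.4 mg/L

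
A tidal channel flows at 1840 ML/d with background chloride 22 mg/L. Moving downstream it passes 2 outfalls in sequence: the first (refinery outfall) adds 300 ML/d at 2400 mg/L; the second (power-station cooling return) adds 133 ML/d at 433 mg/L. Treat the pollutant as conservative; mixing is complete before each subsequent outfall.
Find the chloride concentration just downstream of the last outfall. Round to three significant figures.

Outfall 1: combined Q = 2140 ML/d; C = (1840·22.00 + 300.0·2400)/2140 = 355.4 mg/L.
Outfall 2: combined Q = 2273 ML/d; C = (2140·355.4 + 133.0·433.0)/2273 = 359.9 mg/L.

360 mg/L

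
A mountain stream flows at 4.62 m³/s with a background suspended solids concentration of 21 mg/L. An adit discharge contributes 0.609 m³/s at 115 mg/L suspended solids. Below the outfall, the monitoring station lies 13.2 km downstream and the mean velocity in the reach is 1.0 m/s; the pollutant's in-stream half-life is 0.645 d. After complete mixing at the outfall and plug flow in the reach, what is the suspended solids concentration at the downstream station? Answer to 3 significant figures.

27.1 mg/L

Flow-weighted average: C = (4.620·21.00 + 0.6090·115.0) / 5.229 = 167.1/5.229 = 31.95 mg/L.
Travel time t = 13.2·1000 / 1.0 = 13200 s = 3.667 h.
Half-life 0.645 d → k = ln 2 / 0.645 = 1.075 d⁻¹.
Decay over the reach: 31.95·exp(−kt) = 31.95·0.8486 = 27.11 mg/L.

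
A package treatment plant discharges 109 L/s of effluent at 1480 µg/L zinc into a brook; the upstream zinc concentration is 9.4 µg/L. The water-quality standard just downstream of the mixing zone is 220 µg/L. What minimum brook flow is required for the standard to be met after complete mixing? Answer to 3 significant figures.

652 L/s

Set C_mix = 220: (Q·9.400 + 109.0·1480) / (Q + 109.0) = 220
→ Q = 109.0·(1480 − 220)/(220 − 9.400) = 652.1 L/s.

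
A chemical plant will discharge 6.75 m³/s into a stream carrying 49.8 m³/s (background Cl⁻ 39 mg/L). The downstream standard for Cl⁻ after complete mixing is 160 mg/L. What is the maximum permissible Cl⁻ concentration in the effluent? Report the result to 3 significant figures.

At the limit, (Qr·Cr + Qe·Cₑ)/(Qr + Qe) = 160:
Cₑ = (56.55·160 − 49.80·39.00) / 6.750 = 1053 mg/L.

1050 mg/L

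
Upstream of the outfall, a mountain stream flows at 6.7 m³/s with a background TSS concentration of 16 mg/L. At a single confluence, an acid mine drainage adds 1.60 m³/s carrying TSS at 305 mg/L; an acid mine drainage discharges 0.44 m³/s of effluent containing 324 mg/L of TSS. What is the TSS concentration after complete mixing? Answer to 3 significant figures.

84.4 mg/L

Flow-weighted average: C = (6.700·16.00 + 1.600·305.0 + 0.4400·324.0) / 8.740 = 737.8/8.740 = 84.41 mg/L.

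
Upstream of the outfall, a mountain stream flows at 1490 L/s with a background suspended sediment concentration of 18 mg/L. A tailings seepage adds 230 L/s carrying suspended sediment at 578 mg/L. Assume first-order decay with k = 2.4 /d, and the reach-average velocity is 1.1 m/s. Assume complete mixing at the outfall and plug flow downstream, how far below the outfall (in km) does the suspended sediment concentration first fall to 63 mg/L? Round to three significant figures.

Mixed concentration C = ΣQC/ΣQ = (1490·18.00 + 230.0·578.0) / 1720 = 159800/1720 = 92.88 mg/L.
Set 92.88·exp(−k·t) = 63 → t = ln(92.88/63)/k = 13980 s = 3.882 h.
Distance = v·t = 1.1·13980 = 15370 m = 15.37 km.

15.4 km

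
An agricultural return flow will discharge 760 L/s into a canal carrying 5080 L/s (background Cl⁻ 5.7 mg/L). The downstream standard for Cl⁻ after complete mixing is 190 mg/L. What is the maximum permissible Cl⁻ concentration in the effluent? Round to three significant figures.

At the limit, (Qr·Cr + Qe·Cₑ)/(Qr + Qe) = 190:
Cₑ = (5840·190 − 5080·5.700) / 760.0 = 1422 mg/L.

1420 mg/L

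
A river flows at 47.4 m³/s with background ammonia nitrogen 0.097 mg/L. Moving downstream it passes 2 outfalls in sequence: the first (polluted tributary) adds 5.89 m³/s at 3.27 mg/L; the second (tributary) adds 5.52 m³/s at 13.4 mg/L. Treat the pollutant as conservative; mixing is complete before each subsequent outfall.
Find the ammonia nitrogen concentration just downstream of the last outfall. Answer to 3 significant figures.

1.66 mg/L

Below outfall 1: Q → 53.29 m³/s, C = (47.40·0.09700 + 5.890·3.270)/53.29 = 0.4477 mg/L.
Below outfall 2: Q → 58.81 m³/s, C = (53.29·0.4477 + 5.520·13.40)/58.81 = 1.663 mg/L.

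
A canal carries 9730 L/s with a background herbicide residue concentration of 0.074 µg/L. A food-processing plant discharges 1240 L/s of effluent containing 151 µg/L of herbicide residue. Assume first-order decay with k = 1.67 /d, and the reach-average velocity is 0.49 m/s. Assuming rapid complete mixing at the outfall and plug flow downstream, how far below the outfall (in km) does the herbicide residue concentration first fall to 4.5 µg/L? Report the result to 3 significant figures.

Mixed concentration C = ΣQC/ΣQ = (9730·0.07400 + 1240·151.0) / 10970 = 188000/10970 = 17.13 µg/L.
Set 17.13·exp(−k·t) = 4.5 → t = ln(17.13/4.5)/k = 69170 s = 19.21 h.
Distance = v·t = 0.49·69170 = 33890 m = 33.89 km.

33.9 km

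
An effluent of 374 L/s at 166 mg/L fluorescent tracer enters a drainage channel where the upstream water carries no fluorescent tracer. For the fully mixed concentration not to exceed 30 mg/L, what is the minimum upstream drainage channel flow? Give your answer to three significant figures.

Set C_mix = 30: (Q·0 + 374.0·166.0) / (Q + 374.0) = 30
→ Q = 374.0·(166.0 − 30)/(30 − 0) = 1695 L/s.

1700 L/s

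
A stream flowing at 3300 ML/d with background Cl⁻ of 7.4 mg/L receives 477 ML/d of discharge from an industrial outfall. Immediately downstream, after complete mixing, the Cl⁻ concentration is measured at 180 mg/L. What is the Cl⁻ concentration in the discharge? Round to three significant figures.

Mass balance: 3300·7.400 + 477.0·Cₑ = 3777·180.0
→ Cₑ = (3777·180.0 − 3300·7.400) / 477.0 = 1374 mg/L.

1370 mg/L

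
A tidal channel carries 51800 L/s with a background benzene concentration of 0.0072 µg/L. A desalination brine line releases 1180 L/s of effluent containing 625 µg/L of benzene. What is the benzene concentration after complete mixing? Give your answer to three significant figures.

Mass balance: C = (51800·0.007200 + 1180·625.0) / 52980 = 737900/52980 = 13.93 µg/L.

13.9 µg/L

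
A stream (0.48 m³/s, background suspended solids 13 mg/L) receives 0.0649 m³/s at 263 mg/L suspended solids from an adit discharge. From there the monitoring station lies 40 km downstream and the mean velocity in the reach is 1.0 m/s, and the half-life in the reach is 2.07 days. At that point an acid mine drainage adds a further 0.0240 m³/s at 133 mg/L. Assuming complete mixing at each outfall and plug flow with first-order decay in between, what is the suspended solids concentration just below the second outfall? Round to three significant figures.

Conservation of mass: C = (0.4800·13.00 + 0.06490·263.0) / 0.5449 = 23.31/0.5449 = 42.78 mg/L; combined flow 0.5449 m³/s.
Travel time t = 40·1000 / 1.0 = 40000 s = 11.11 h.
Half-life 2.07 d → k = ln 2 / 2.07 = 0.3349 d⁻¹.
Applying C = C₀e^(−kt): 42.78 × 0.8564 = 36.63 mg/L.
At the second outfall, C = (0.5449·36.63 + 0.02400·133.0) / (0.5449 + 0.02400) = 40.70 mg/L.

40.7 mg/L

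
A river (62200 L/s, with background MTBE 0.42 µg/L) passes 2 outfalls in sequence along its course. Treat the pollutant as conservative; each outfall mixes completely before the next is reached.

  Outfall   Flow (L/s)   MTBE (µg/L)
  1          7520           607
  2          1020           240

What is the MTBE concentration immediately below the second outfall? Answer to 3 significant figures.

After outfall 1: Q = 62200 + 7520 = 69720 L/s; C = (62200·0.4200 + 7520·607.0)/69720 = 65.85 µg/L.
After outfall 2: Q = 69720 + 1020 = 70740 L/s; C = (69720·65.85 + 1020·240.0)/70740 = 68.36 µg/L.

68.4 µg/L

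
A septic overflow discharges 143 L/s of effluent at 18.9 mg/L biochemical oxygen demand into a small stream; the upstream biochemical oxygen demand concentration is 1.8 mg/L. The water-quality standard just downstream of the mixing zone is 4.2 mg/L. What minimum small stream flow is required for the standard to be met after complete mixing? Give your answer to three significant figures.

Set C_mix = 4.2: (Q·1.800 + 143.0·18.90) / (Q + 143.0) = 4.2
→ Q = 143.0·(18.90 − 4.2)/(4.2 − 1.800) = 875.9 L/s.

876 L/s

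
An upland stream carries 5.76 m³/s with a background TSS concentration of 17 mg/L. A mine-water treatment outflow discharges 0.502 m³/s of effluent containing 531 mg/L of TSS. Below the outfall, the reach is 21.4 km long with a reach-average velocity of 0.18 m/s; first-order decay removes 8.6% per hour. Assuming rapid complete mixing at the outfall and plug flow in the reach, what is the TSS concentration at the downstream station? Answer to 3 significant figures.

2.99 mg/L

Mixed concentration C = ΣQC/ΣQ = (5.760·17.00 + 0.5020·531.0) / 6.262 = 364.5/6.262 = 58.21 mg/L.
Travel time t = 21.4·1000 / 0.18 = 118900 s = 33.02 h.
8.6%/h lost → k = −ln(1 − 0.086) = 0.08992 h⁻¹.
First-order decay: C = 58.21·exp(−k·t) = 58.21·0.05132 = 2.987 mg/L.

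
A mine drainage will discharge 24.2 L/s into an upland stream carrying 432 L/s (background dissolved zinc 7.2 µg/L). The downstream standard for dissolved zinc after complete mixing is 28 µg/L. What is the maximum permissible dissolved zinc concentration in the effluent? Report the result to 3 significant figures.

At the limit, (Qr·Cr + Qe·Cₑ)/(Qr + Qe) = 28:
Cₑ = (456.2·28 − 432.0·7.200) / 24.20 = 399.3 µg/L.

399 µg/L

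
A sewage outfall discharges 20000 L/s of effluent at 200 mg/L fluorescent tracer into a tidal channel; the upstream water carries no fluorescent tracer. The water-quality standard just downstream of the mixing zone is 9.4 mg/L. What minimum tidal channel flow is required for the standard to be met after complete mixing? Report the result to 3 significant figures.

Set C_mix = 9.4: (Q·0 + 20000·200.0) / (Q + 20000) = 9.4
→ Q = 20000·(200.0 − 9.4)/(9.4 − 0) = 405500 L/s.

406000 L/s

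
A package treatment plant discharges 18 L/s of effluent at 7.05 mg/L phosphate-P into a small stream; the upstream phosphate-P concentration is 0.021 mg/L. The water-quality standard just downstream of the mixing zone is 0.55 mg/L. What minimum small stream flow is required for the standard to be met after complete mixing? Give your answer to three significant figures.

Set C_mix = 0.55: (Q·0.02100 + 18.00·7.050) / (Q + 18.00) = 0.55
→ Q = 18.00·(7.050 − 0.55)/(0.55 − 0.02100) = 221.2 L/s.

221 L/s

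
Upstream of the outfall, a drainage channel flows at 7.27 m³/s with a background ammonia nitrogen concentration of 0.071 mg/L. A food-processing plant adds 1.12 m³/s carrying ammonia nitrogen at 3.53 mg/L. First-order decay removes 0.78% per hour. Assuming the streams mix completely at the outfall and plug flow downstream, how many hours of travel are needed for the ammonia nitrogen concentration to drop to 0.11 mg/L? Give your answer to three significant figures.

Conservation of mass: C = (7.270·0.07100 + 1.120·3.530) / 8.390 = 4.470/8.390 = 0.5327 mg/L.
0.78%/h lost → k = −ln(1 − 0.0078) = 0.007831 h⁻¹.
0.5327·exp(−k·t) = 0.11 → t = ln(0.5327/0.11)/k = 725300 s = 201.5 h.

201 h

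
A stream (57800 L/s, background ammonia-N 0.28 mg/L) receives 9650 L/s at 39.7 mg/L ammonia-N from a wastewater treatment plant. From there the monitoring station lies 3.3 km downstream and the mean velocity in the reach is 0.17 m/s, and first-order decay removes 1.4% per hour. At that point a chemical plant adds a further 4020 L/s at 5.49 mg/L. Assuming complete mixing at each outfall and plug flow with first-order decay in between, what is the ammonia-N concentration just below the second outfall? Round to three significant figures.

5.49 mg/L

Conservation of mass: C = (57800·0.2800 + 9650·39.70) / 67450 = 399300/67450 = 5.920 mg/L; combined flow 67450 L/s.
Travel time t = 3.3·1000 / 0.17 = 19410 s = 5.392 h.
1.4%/h lost → k = −ln(1 − 0.014) = 0.01410 h⁻¹.
After decay, C = 5.920 × e^(−kt) = 5.920 × 0.9268 = 5.486 mg/L.
Second outfall: C = (67450·5.486 + 4020·5.490)/71470 = 5.487 mg/L.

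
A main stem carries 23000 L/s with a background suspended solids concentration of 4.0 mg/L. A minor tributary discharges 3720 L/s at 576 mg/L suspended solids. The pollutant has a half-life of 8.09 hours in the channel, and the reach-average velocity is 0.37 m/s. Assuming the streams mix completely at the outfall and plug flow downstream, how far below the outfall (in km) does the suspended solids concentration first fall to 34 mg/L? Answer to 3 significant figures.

Mixed concentration C = ΣQC/ΣQ = (23000·4.000 + 3720·576.0) / 26720 = 2235000/26720 = 83.63 mg/L.
Half-life 8.09 h → k = ln 2 / 8.09 = 0.08568 h⁻¹ = 2.056 d⁻¹.
Set 83.63·exp(−k·t) = 34 → t = ln(83.63/34)/k = 37820 s = 10.51 h.
Distance = v·t = 0.37·37820 = 13990 m = 13.99 km.

14.0 km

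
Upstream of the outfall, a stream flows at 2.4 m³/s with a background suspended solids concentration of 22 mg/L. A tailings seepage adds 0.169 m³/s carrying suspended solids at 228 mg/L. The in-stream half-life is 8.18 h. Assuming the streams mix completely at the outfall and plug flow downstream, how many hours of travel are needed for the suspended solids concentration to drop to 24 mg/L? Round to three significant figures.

After mixing, C = (2.400·22.00 + 0.1690·228.0) / 2.569 = 91.33/2.569 = 35.55 mg/L.
Half-life 8.18 h → k = ln 2 / 8.18 = 0.08474 h⁻¹ = 2.034 d⁻¹.
35.55·exp(−k·t) = 24 → t = ln(35.55/24)/k = 16690 s = 4.637 h.

4.64 h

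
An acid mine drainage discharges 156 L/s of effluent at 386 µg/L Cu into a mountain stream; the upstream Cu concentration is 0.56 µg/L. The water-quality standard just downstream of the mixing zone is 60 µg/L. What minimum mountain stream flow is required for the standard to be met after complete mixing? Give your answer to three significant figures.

Set C_mix = 60: (Q·0.5600 + 156.0·386.0) / (Q + 156.0) = 60
→ Q = 156.0·(386.0 − 60)/(60 − 0.5600) = 855.6 L/s.

856 L/s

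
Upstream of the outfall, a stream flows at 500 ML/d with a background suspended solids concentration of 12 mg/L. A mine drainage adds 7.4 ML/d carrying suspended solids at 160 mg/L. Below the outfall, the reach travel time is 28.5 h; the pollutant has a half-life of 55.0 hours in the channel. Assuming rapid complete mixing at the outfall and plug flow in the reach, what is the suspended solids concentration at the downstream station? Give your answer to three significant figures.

9.89 mg/L

Conservation of mass: C = (500.0·12.00 + 7.400·160.0) / 507.4 = 7184/507.4 = 14.16 mg/L.
Half-life 55.0 h → k = ln 2 / 55.0 = 0.01260 h⁻¹ = 0.3025 d⁻¹.
First-order decay: C = 14.16·exp(−k·t) = 14.16·0.6983 = 9.886 mg/L.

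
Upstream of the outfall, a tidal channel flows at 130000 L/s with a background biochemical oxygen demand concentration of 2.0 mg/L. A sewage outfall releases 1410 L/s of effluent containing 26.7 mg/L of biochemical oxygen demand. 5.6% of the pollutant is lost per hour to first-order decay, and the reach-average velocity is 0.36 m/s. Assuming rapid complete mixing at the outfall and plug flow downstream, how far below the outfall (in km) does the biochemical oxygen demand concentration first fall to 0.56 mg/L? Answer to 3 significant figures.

After mixing, C = (130000·2.000 + 1410·26.70) / 131400 = 297600/131400 = 2.265 mg/L.
5.6%/h lost → k = −ln(1 − 0.056) = 0.05763 h⁻¹.
Set 2.265·exp(−k·t) = 0.56 → t = ln(2.265/0.56)/k = 87290 s = 24.25 h.
Distance = v·t = 0.36·87290 = 31430 m = 31.43 km.

31.4 km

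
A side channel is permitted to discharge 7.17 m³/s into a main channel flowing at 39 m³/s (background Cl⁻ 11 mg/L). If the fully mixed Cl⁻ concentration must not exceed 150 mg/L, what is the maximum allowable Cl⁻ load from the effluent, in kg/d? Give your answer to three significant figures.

Mass balance at the limit: 39.00·11.00 + 7.170·Cₑ = 46.17·150 → Cₑ = 906.1 mg/L.
Load = 7.170 m³/s × 906.1 g/m³ × 86 400 s/d = 561300 kg/d.

561000 kg/d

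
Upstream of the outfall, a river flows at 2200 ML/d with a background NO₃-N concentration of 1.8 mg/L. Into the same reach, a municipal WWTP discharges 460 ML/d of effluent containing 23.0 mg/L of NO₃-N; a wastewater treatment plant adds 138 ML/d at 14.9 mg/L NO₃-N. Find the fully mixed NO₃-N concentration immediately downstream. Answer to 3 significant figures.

5.93 mg/L

Flow-weighted average: C = (2200·1.800 + 460.0·23.00 + 138.0·14.90) / 2798 = 16600/2798 = 5.931 mg/L.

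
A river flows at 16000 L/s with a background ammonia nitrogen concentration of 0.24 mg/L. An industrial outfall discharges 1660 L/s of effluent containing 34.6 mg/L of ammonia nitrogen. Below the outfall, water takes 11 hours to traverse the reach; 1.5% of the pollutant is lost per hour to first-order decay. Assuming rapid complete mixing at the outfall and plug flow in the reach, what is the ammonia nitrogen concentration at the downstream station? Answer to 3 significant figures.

2.94 mg/L

Flow-weighted average: C = (16000·0.2400 + 1660·34.60) / 17660 = 61280/17660 = 3.470 mg/L.
1.5%/h lost → k = −ln(1 − 0.015) = 0.01511 h⁻¹.
After decay, C = 3.470 × e^(−kt) = 3.470 × 0.8468 = 2.938 mg/L.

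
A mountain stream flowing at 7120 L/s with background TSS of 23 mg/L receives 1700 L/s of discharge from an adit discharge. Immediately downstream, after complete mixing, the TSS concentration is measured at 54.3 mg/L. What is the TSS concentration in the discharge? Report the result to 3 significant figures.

185 mg/L

Mass balance: 7120·23.00 + 1700·Cₑ = 8820·54.30
→ Cₑ = (8820·54.30 − 7120·23.00) / 1700 = 185.4 mg/L.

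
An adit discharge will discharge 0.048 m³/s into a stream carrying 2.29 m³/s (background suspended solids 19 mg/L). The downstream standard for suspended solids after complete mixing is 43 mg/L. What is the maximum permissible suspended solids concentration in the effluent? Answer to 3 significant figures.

At the limit, (Qr·Cr + Qe·Cₑ)/(Qr + Qe) = 43:
Cₑ = (2.338·43 − 2.290·19.00) / 0.04800 = 1188 mg/L.

1190 mg/L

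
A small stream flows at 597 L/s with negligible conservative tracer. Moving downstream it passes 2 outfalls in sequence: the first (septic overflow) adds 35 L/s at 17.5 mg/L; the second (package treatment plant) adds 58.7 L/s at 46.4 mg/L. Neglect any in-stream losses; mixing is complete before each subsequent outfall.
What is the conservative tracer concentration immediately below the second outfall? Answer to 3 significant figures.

4.83 mg/L

Outfall 1: combined Q = 632.0 L/s; C = (597.0·0 + 35.00·17.50)/632.0 = 0.9691 mg/L.
Outfall 2: combined Q = 690.7 L/s; C = (632.0·0.9691 + 58.70·46.40)/690.7 = 4.830 mg/L.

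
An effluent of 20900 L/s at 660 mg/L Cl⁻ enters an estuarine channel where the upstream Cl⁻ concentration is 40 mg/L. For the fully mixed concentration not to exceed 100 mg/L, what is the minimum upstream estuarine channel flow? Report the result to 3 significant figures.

Set C_mix = 100: (Q·40.00 + 20900·660.0) / (Q + 20900) = 100
→ Q = 20900·(660.0 − 100)/(100 − 40.00) = 195100 L/s.

195000 L/s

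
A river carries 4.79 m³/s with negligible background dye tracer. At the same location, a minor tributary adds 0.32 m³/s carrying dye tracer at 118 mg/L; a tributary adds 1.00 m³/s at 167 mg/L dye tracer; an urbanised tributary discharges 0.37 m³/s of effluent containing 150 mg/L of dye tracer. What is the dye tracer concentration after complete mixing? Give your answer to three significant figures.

Conservation of mass: C = (4.790·0 + 0.3200·118.0 + 1.000·167.0 + 0.3700·150.0) / 6.480 = 260.3/6.480 = 40.16 mg/L.

40.2 mg/L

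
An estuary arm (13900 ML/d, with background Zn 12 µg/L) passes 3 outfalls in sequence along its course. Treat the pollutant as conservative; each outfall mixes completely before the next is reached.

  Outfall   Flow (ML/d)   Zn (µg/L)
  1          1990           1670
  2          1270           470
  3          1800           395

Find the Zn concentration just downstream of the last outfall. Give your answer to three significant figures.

253 µg/L

Below outfall 1: Q → 15890 ML/d, C = (13900·12.00 + 1990·1670)/15890 = 219.6 µg/L.
Below outfall 2: Q → 17160 ML/d, C = (15890·219.6 + 1270·470.0)/17160 = 238.2 µg/L.
Below outfall 3: Q → 18960 ML/d, C = (17160·238.2 + 1800·395.0)/18960 = 253.1 µg/L.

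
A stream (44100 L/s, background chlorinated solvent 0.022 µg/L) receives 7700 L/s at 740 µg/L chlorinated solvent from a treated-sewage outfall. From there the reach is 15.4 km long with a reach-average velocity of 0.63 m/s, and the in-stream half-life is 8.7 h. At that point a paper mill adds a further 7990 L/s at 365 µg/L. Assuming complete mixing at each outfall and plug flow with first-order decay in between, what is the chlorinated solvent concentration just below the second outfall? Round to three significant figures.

104 µg/L

Conservation of mass: C = (44100·0.02200 + 7700·740.0) / 51800 = 5699000/51800 = 110.0 µg/L; combined flow 51800 L/s.
Travel time t = 15.4·1000 / 0.63 = 24440 s = 6.790 h.
Half-life 8.7 h → k = ln 2 / 8.7 = 0.07967 h⁻¹ = 1.912 d⁻¹.
Applying C = C₀e^(−kt): 110.0 × 0.5822 = 64.05 µg/L.
Second outfall: C = (51800·64.05 + 7990·365.0)/59790 = 104.3 µg/L.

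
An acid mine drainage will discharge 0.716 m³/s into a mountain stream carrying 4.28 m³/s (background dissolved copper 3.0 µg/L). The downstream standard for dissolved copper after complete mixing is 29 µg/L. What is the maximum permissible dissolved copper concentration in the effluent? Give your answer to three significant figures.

At the limit, (Qr·Cr + Qe·Cₑ)/(Qr + Qe) = 29:
Cₑ = (4.996·29 − 4.280·3.000) / 0.7160 = 184.4 µg/L.

184 µg/L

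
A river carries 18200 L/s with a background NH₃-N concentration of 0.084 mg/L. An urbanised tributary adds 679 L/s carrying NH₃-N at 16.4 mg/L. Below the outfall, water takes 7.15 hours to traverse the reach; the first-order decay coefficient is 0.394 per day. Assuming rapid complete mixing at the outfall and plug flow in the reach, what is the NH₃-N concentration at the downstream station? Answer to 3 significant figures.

0.597 mg/L

Conservation of mass: C = (18200·0.08400 + 679.0·16.40) / 18880 = 12660/18880 = 0.6708 mg/L.
Decay over the reach: 0.6708·exp(−kt) = 0.6708·0.8892 = 0.5965 mg/L.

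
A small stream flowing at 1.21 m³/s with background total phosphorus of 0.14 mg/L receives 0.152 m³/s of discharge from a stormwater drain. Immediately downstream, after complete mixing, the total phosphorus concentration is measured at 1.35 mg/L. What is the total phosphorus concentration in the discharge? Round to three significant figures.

Mass balance: 1.210·0.1400 + 0.1520·Cₑ = 1.362·1.350
→ Cₑ = (1.362·1.350 − 1.210·0.1400) / 0.1520 = 10.98 mg/L.

11.0 mg/L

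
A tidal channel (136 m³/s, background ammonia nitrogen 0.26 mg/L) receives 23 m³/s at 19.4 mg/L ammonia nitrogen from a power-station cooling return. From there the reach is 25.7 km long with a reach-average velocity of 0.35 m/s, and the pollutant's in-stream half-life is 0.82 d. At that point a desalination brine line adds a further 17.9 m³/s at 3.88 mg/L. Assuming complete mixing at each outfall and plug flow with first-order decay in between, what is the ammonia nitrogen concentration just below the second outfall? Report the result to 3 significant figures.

1.72 mg/L

Mixed concentration C = ΣQC/ΣQ = (136.0·0.2600 + 23.00·19.40) / 159.0 = 481.6/159.0 = 3.029 mg/L; combined flow 159.0 m³/s.
Travel time t = 25.7·1000 / 0.35 = 73430 s = 20.40 h.
Half-life 0.82 d → k = ln 2 / 0.82 = 0.8453 d⁻¹.
First-order decay: C = 3.029·exp(−k·t) = 3.029·0.4875 = 1.477 mg/L.
At the second outfall, C = (159.0·1.477 + 17.90·3.880) / (159.0 + 17.90) = 1.720 mg/L.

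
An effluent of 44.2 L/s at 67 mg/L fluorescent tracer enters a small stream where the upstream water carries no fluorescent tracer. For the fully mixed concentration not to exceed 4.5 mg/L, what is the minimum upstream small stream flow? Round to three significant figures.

Set C_mix = 4.5: (Q·0 + 44.20·67.00) / (Q + 44.20) = 4.5
→ Q = 44.20·(67.00 − 4.5)/(4.5 − 0) = 613.9 L/s.

614 L/s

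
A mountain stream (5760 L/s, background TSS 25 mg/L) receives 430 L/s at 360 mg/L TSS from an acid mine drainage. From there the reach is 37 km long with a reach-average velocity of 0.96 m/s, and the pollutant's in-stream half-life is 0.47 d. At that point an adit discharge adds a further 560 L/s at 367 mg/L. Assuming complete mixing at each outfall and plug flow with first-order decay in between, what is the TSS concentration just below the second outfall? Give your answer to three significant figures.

53.4 mg/L

Mixed concentration C = ΣQC/ΣQ = (5760·25.00 + 430.0·360.0) / 6190 = 298800/6190 = 48.27 mg/L; combined flow 6190 L/s.
Travel time t = 37·1000 / 0.96 = 38540 s = 10.71 h.
Half-life 0.47 d → k = ln 2 / 0.47 = 1.475 d⁻¹.
After decay, C = 48.27 × e^(−kt) = 48.27 × 0.5180 = 25.00 mg/L.
Second outfall: C = (6190·25.00 + 560.0·367.0)/6750 = 53.38 mg/L.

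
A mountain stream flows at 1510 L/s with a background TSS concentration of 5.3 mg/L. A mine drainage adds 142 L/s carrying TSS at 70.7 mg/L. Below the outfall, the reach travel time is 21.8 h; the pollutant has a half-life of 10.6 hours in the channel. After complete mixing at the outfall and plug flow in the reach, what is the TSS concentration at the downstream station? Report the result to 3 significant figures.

After mixing, C = (1510·5.300 + 142.0·70.70) / 1652 = 18040/1652 = 10.92 mg/L.
Half-life 10.6 h → k = ln 2 / 10.6 = 0.06539 h⁻¹ = 1.569 d⁻¹.
Applying C = C₀e^(−kt): 10.92 × 0.2404 = 2.625 mg/L.

2.63 mg/L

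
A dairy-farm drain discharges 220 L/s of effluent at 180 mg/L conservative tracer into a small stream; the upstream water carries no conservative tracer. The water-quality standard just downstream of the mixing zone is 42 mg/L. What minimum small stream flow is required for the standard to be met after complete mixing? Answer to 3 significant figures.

Set C_mix = 42: (Q·0 + 220.0·180.0) / (Q + 220.0) = 42
→ Q = 220.0·(180.0 − 42)/(42 − 0) = 722.9 L/s.

723 L/s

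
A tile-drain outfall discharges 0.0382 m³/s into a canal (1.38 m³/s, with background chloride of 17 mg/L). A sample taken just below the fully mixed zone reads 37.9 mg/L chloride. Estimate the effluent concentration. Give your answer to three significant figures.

Mass balance: 1.380·17.00 + 0.03820·Cₑ = 1.418·37.90
→ Cₑ = (1.418·37.90 − 1.380·17.00) / 0.03820 = 792.9 mg/L.

793 mg/L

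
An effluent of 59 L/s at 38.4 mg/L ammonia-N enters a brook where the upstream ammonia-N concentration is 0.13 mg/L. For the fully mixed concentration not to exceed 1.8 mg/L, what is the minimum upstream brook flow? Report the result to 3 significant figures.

1290 L/s

Set C_mix = 1.8: (Q·0.1300 + 59.00·38.40) / (Q + 59.00) = 1.8
→ Q = 59.00·(38.40 − 1.8)/(1.8 − 0.1300) = 1293 L/s.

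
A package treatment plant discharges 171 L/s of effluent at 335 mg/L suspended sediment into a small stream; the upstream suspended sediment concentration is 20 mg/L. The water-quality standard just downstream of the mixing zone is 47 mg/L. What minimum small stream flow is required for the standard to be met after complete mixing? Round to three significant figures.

Set C_mix = 47: (Q·20.00 + 171.0·335.0) / (Q + 171.0) = 47
→ Q = 171.0·(335.0 − 47)/(47 − 20.00) = 1824 L/s.

1820 L/s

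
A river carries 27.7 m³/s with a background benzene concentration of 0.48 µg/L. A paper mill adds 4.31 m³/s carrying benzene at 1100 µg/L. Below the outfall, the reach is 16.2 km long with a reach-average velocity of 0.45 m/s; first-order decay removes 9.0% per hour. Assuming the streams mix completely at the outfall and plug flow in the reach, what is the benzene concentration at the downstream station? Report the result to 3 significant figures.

57.8 µg/L

Mixed concentration C = ΣQC/ΣQ = (27.70·0.4800 + 4.310·1100) / 32.01 = 4754/32.01 = 148.5 µg/L.
Travel time t = 16.2·1000 / 0.45 = 36000 s = 10.00 h.
9.0%/h lost → k = −ln(1 − 0.09) = 0.09431 h⁻¹.
Decay over the reach: 148.5·exp(−kt) = 148.5·0.3894 = 57.84 µg/L.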